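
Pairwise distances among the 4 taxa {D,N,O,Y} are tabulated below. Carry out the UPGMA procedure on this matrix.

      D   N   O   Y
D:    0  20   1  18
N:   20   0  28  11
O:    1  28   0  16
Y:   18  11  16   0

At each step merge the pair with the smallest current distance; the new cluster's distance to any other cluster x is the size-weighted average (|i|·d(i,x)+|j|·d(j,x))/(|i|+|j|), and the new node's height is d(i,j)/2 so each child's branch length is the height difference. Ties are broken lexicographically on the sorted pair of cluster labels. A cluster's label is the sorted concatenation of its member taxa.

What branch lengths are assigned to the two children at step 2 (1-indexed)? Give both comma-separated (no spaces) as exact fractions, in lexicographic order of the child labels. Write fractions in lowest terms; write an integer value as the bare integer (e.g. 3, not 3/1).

11/2,11/2

step 1: merge (D,O) at d=1; branch lengths D→1/2, O→1/2; new cluster DO
  updated: d(DO,N)=24, d(DO,Y)=17
step 2: merge (N,Y) at d=11; branch lengths N→11/2, Y→11/2; new cluster NY
  updated: d(DO,NY)=41/2
step 3: merge (DO,NY) at d=41/2; branch lengths DO→39/4, NY→19/4; new cluster DNOY
final tree: ((D:1/2,O:1/2):39/4,(N:11/2,Y:11/2):19/4)
total length: 53/2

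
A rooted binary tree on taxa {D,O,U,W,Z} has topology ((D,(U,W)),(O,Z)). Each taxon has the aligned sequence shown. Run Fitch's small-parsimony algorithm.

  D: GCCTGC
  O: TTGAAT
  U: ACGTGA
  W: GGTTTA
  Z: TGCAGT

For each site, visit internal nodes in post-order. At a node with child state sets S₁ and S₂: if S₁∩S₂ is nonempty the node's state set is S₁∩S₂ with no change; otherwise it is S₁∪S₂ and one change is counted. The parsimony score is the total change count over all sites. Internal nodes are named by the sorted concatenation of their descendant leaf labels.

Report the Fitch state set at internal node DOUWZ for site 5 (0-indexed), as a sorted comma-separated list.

[col 0] UW: children U:{A}, W:{G} ∪→ {A,G}; cost 1
[col 0] DUW: children D:{G}, UW:{A,G} ∩→ {G}; cost 0
[col 0] OZ: children O:{T}, Z:{T} ∩→ {T}; cost 0
[col 0] DOUWZ: children DUW:{G}, OZ:{T} ∪→ {G,T}; cost 1
[col 1] UW: children U:{C}, W:{G} ∪→ {C,G}; cost 1
[col 1] DUW: children D:{C}, UW:{C,G} ∩→ {C}; cost 0
[col 1] OZ: children O:{T}, Z:{G} ∪→ {G,T}; cost 1
[col 1] DOUWZ: children DUW:{C}, OZ:{G,T} ∪→ {C,G,T}; cost 1
[col 2] UW: children U:{G}, W:{T} ∪→ {G,T}; cost 1
[col 2] DUW: children D:{C}, UW:{G,T} ∪→ {C,G,T}; cost 1
[col 2] OZ: children O:{G}, Z:{C} ∪→ {C,G}; cost 1
[col 2] DOUWZ: children DUW:{C,G,T}, OZ:{C,G} ∩→ {C,G}; cost 0
[col 3] UW: children U:{T}, W:{T} ∩→ {T}; cost 0
[col 3] DUW: children D:{T}, UW:{T} ∩→ {T}; cost 0
[col 3] OZ: children O:{A}, Z:{A} ∩→ {A}; cost 0
[col 3] DOUWZ: children DUW:{T}, OZ:{A} ∪→ {A,T}; cost 1
[col 4] UW: children U:{G}, W:{T} ∪→ {G,T}; cost 1
[col 4] DUW: children D:{G}, UW:{G,T} ∩→ {G}; cost 0
[col 4] OZ: children O:{A}, Z:{G} ∪→ {A,G}; cost 1
[col 4] DOUWZ: children DUW:{G}, OZ:{A,G} ∩→ {G}; cost 0
[col 5] UW: children U:{A}, W:{A} ∩→ {A}; cost 0
[col 5] DUW: children D:{C}, UW:{A} ∪→ {A,C}; cost 1
[col 5] OZ: children O:{T}, Z:{T} ∩→ {T}; cost 0
[col 5] DOUWZ: children DUW:{A,C}, OZ:{T} ∪→ {A,C,T}; cost 1
per-site changes: [2, 3, 3, 1, 2, 2]; total = 13

A,C,T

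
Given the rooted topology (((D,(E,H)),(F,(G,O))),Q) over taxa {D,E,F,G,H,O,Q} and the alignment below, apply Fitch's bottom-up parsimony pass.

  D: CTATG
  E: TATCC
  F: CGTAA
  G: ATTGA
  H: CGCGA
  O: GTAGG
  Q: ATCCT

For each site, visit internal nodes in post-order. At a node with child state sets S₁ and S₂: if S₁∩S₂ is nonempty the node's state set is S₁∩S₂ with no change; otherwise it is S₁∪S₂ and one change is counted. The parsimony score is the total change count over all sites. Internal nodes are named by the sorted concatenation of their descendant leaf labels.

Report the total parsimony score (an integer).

site 0, node EH: E={T} ∪ H={C} → {C,T} (+1)
site 0, node DEH: D={C} ∩ EH={C,T} → {C} (+0)
site 0, node GO: G={A} ∪ O={G} → {A,G} (+1)
site 0, node FGO: F={C} ∪ GO={A,G} → {A,C,G} (+1)
site 0, node DEFGHO: DEH={C} ∩ FGO={A,C,G} → {C} (+0)
site 0, node DEFGHOQ: DEFGHO={C} ∪ Q={A} → {A,C} (+1)
site 1, node EH: E={A} ∪ H={G} → {A,G} (+1)
site 1, node DEH: D={T} ∪ EH={A,G} → {A,G,T} (+1)
site 1, node GO: G={T} ∩ O={T} → {T} (+0)
site 1, node FGO: F={G} ∪ GO={T} → {G,T} (+1)
site 1, node DEFGHO: DEH={A,G,T} ∩ FGO={G,T} → {G,T} (+0)
site 1, node DEFGHOQ: DEFGHO={G,T} ∩ Q={T} → {T} (+0)
site 2, node EH: E={T} ∪ H={C} → {C,T} (+1)
site 2, node DEH: D={A} ∪ EH={C,T} → {A,C,T} (+1)
site 2, node GO: G={T} ∪ O={A} → {A,T} (+1)
site 2, node FGO: F={T} ∩ GO={A,T} → {T} (+0)
site 2, node DEFGHO: DEH={A,C,T} ∩ FGO={T} → {T} (+0)
site 2, node DEFGHOQ: DEFGHO={T} ∪ Q={C} → {C,T} (+1)
site 3, node EH: E={C} ∪ H={G} → {C,G} (+1)
site 3, node DEH: D={T} ∪ EH={C,G} → {C,G,T} (+1)
site 3, node GO: G={G} ∩ O={G} → {G} (+0)
site 3, node FGO: F={A} ∪ GO={G} → {A,G} (+1)
site 3, node DEFGHO: DEH={C,G,T} ∩ FGO={A,G} → {G} (+0)
site 3, node DEFGHOQ: DEFGHO={G} ∪ Q={C} → {C,G} (+1)
site 4, node EH: E={C} ∪ H={A} → {A,C} (+1)
site 4, node DEH: D={G} ∪ EH={A,C} → {A,C,G} (+1)
site 4, node GO: G={A} ∪ O={G} → {A,G} (+1)
site 4, node FGO: F={A} ∩ GO={A,G} → {A} (+0)
site 4, node DEFGHO: DEH={A,C,G} ∩ FGO={A} → {A} (+0)
site 4, node DEFGHOQ: DEFGHO={A} ∪ Q={T} → {A,T} (+1)
per-site changes: [4, 3, 4, 4, 4]; total = 19

19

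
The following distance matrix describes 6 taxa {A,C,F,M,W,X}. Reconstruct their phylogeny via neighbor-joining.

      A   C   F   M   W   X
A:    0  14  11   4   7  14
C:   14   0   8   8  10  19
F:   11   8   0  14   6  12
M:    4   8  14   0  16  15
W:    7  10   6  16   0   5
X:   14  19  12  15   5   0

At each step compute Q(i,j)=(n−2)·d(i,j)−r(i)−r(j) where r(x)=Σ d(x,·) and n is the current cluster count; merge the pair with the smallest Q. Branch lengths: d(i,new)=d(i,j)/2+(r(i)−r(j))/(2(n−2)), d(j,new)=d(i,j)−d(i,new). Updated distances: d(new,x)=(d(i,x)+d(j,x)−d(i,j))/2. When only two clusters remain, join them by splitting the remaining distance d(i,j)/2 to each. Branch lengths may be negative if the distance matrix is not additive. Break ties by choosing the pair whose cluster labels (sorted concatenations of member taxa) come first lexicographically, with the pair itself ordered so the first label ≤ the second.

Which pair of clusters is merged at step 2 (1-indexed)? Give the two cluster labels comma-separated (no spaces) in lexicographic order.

W,X

iteration 1: select A,M (d=4, Q=-91); attach at lengths (9/8, 23/8); label the merged cluster AM
  updated: d(AM,C)=9, d(AM,F)=21/2, d(AM,W)=19/2, d(AM,X)=25/2
iteration 2: select W,X (d=5, Q=-64); attach at lengths (-1/2, 11/2); label the merged cluster WX
  updated: d(AM,WX)=17/2, d(C,WX)=12, d(F,WX)=13/2
iteration 3: select AM,C (d=9, Q=-39); attach at lengths (17/4, 19/4); label the merged cluster ACM
  updated: d(ACM,F)=19/4, d(ACM,WX)=23/4
iteration 4: select ACM,F (d=19/4, Q=-17); attach at lengths (2, 11/4); label the merged cluster ACFM
  updated: d(ACFM,WX)=15/4
iteration 5: select ACFM,WX (d=15/4); attach at lengths (15/8, 15/8); label the merged cluster ACFMWX
final tree: ((((A:9/8,M:23/8):17/4,C:19/4):2,F:11/4):15/8,(W:-1/2,X:11/2):15/8)
total length: 53/2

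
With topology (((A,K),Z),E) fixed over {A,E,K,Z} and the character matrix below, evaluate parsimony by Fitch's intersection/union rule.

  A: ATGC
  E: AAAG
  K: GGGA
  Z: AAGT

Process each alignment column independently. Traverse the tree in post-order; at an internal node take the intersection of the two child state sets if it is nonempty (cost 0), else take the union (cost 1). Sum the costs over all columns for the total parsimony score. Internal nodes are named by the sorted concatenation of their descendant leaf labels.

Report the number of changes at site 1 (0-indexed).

2

site 0, node AK: A={A} ∪ K={G} → {A,G} (+1)
site 0, node AKZ: AK={A,G} ∩ Z={A} → {A} (+0)
site 0, node AEKZ: AKZ={A} ∩ E={A} → {A} (+0)
site 1, node AK: A={T} ∪ K={G} → {G,T} (+1)
site 1, node AKZ: AK={G,T} ∪ Z={A} → {A,G,T} (+1)
site 1, node AEKZ: AKZ={A,G,T} ∩ E={A} → {A} (+0)
site 2, node AK: A={G} ∩ K={G} → {G} (+0)
site 2, node AKZ: AK={G} ∩ Z={G} → {G} (+0)
site 2, node AEKZ: AKZ={G} ∪ E={A} → {A,G} (+1)
site 3, node AK: A={C} ∪ K={A} → {A,C} (+1)
site 3, node AKZ: AK={A,C} ∪ Z={T} → {A,C,T} (+1)
site 3, node AEKZ: AKZ={A,C,T} ∪ E={G} → {A,C,G,T} (+1)
per-site changes: [1, 2, 1, 3]; total = 7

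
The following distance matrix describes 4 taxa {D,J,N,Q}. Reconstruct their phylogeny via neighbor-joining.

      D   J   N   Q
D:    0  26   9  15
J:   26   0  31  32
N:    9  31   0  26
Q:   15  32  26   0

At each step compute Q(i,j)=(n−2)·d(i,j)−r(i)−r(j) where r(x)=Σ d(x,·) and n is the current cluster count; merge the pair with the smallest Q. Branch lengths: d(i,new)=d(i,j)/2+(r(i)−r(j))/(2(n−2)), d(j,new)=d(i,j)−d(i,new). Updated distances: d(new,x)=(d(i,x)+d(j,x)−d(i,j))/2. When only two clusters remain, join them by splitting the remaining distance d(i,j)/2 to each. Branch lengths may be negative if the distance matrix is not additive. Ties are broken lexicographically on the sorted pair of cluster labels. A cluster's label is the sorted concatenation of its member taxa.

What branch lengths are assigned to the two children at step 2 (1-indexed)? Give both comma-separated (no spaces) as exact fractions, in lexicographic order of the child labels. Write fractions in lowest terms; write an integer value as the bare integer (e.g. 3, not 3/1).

4,20

iteration 1: select D,N (d=9, Q=-98); attach at lengths (1/2, 17/2); label the merged cluster DN
  updated: d(DN,J)=24, d(DN,Q)=16
iteration 2: select DN,J (d=24, Q=-72); attach at lengths (4, 20); label the merged cluster DJN
  updated: d(DJN,Q)=12
iteration 3: select DJN,Q (d=12); attach at lengths (6, 6); label the merged cluster DJNQ
final tree: (((D:1/2,N:17/2):4,J:20):6,Q:6)
total length: 45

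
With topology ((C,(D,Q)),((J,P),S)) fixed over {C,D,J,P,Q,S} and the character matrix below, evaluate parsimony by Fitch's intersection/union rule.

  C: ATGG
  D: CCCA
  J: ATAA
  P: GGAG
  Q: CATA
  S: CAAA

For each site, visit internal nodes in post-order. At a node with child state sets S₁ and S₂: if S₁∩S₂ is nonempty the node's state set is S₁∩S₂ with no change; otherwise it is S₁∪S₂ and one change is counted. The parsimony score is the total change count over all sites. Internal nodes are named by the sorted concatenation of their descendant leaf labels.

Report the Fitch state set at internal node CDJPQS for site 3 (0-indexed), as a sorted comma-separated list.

[col 0] DQ: children D:{C}, Q:{C} ∩→ {C}; cost 0
[col 0] CDQ: children C:{A}, DQ:{C} ∪→ {A,C}; cost 1
[col 0] JP: children J:{A}, P:{G} ∪→ {A,G}; cost 1
[col 0] JPS: children JP:{A,G}, S:{C} ∪→ {A,C,G}; cost 1
[col 0] CDJPQS: children CDQ:{A,C}, JPS:{A,C,G} ∩→ {A,C}; cost 0
[col 1] DQ: children D:{C}, Q:{A} ∪→ {A,C}; cost 1
[col 1] CDQ: children C:{T}, DQ:{A,C} ∪→ {A,C,T}; cost 1
[col 1] JP: children J:{T}, P:{G} ∪→ {G,T}; cost 1
[col 1] JPS: children JP:{G,T}, S:{A} ∪→ {A,G,T}; cost 1
[col 1] CDJPQS: children CDQ:{A,C,T}, JPS:{A,G,T} ∩→ {A,T}; cost 0
[col 2] DQ: children D:{C}, Q:{T} ∪→ {C,T}; cost 1
[col 2] CDQ: children C:{G}, DQ:{C,T} ∪→ {C,G,T}; cost 1
[col 2] JP: children J:{A}, P:{A} ∩→ {A}; cost 0
[col 2] JPS: children JP:{A}, S:{A} ∩→ {A}; cost 0
[col 2] CDJPQS: children CDQ:{C,G,T}, JPS:{A} ∪→ {A,C,G,T}; cost 1
[col 3] DQ: children D:{A}, Q:{A} ∩→ {A}; cost 0
[col 3] CDQ: children C:{G}, DQ:{A} ∪→ {A,G}; cost 1
[col 3] JP: children J:{A}, P:{G} ∪→ {A,G}; cost 1
[col 3] JPS: children JP:{A,G}, S:{A} ∩→ {A}; cost 0
[col 3] CDJPQS: children CDQ:{A,G}, JPS:{A} ∩→ {A}; cost 0
per-site changes: [3, 4, 3, 2]; total = 12

A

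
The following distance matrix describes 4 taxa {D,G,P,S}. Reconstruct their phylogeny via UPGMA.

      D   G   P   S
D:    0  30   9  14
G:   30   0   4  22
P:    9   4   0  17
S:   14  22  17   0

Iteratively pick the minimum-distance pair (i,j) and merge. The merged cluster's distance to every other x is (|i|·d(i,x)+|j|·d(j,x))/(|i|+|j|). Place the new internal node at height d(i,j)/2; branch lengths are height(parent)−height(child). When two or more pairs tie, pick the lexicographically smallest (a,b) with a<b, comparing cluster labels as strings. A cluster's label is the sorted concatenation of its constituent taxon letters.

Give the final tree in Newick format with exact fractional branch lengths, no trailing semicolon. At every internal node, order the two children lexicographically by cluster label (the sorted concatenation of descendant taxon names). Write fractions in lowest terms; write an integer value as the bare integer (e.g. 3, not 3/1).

iteration 1: select G,P (d=4); attach at lengths (2, 2); label the merged cluster GP
  updated: d(D,GP)=39/2, d(GP,S)=39/2
iteration 2: select D,S (d=14); attach at lengths (7, 7); label the merged cluster DS
  updated: d(DS,GP)=39/2
iteration 3: select DS,GP (d=39/2); attach at lengths (11/4, 31/4); label the merged cluster DGPS
final tree: ((D:7,S:7):11/4,(G:2,P:2):31/4)
total length: 57/2

((D:7,S:7):11/4,(G:2,P:2):31/4)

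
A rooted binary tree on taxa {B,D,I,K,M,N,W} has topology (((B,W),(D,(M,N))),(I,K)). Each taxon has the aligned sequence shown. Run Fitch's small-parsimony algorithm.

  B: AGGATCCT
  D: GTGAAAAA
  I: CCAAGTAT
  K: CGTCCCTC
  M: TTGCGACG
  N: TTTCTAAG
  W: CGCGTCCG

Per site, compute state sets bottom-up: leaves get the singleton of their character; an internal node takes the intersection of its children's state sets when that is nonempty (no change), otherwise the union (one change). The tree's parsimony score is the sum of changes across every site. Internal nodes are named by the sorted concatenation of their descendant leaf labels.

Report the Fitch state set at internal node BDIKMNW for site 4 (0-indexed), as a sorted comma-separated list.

C,G,T

BW@0: {A} ∪ {C} = {A,C} (union, +1)
MN@0: {T} ∩ {T} = {T} (intersection, +0)
DMN@0: {G} ∪ {T} = {G,T} (union, +1)
BDMNW@0: {A,C} ∪ {G,T} = {A,C,G,T} (union, +1)
IK@0: {C} ∩ {C} = {C} (intersection, +0)
BDIKMNW@0: {A,C,G,T} ∩ {C} = {C} (intersection, +0)
BW@1: {G} ∩ {G} = {G} (intersection, +0)
MN@1: {T} ∩ {T} = {T} (intersection, +0)
DMN@1: {T} ∩ {T} = {T} (intersection, +0)
BDMNW@1: {G} ∪ {T} = {G,T} (union, +1)
IK@1: {C} ∪ {G} = {C,G} (union, +1)
BDIKMNW@1: {G,T} ∩ {C,G} = {G} (intersection, +0)
BW@2: {G} ∪ {C} = {C,G} (union, +1)
MN@2: {G} ∪ {T} = {G,T} (union, +1)
DMN@2: {G} ∩ {G,T} = {G} (intersection, +0)
BDMNW@2: {C,G} ∩ {G} = {G} (intersection, +0)
IK@2: {A} ∪ {T} = {A,T} (union, +1)
BDIKMNW@2: {G} ∪ {A,T} = {A,G,T} (union, +1)
BW@3: {A} ∪ {G} = {A,G} (union, +1)
MN@3: {C} ∩ {C} = {C} (intersection, +0)
DMN@3: {A} ∪ {C} = {A,C} (union, +1)
BDMNW@3: {A,G} ∩ {A,C} = {A} (intersection, +0)
IK@3: {A} ∪ {C} = {A,C} (union, +1)
BDIKMNW@3: {A} ∩ {A,C} = {A} (intersection, +0)
BW@4: {T} ∩ {T} = {T} (intersection, +0)
MN@4: {G} ∪ {T} = {G,T} (union, +1)
DMN@4: {A} ∪ {G,T} = {A,G,T} (union, +1)
BDMNW@4: {T} ∩ {A,G,T} = {T} (intersection, +0)
IK@4: {G} ∪ {C} = {C,G} (union, +1)
BDIKMNW@4: {T} ∪ {C,G} = {C,G,T} (union, +1)
BW@5: {C} ∩ {C} = {C} (intersection, +0)
MN@5: {A} ∩ {A} = {A} (intersection, +0)
DMN@5: {A} ∩ {A} = {A} (intersection, +0)
BDMNW@5: {C} ∪ {A} = {A,C} (union, +1)
IK@5: {T} ∪ {C} = {C,T} (union, +1)
BDIKMNW@5: {A,C} ∩ {C,T} = {C} (intersection, +0)
BW@6: {C} ∩ {C} = {C} (intersection, +0)
MN@6: {C} ∪ {A} = {A,C} (union, +1)
DMN@6: {A} ∩ {A,C} = {A} (intersection, +0)
BDMNW@6: {C} ∪ {A} = {A,C} (union, +1)
IK@6: {A} ∪ {T} = {A,T} (union, +1)
BDIKMNW@6: {A,C} ∩ {A,T} = {A} (intersection, +0)
BW@7: {T} ∪ {G} = {G,T} (union, +1)
MN@7: {G} ∩ {G} = {G} (intersection, +0)
DMN@7: {A} ∪ {G} = {A,G} (union, +1)
BDMNW@7: {G,T} ∩ {A,G} = {G} (intersection, +0)
IK@7: {T} ∪ {C} = {C,T} (union, +1)
BDIKMNW@7: {G} ∪ {C,T} = {C,G,T} (union, +1)
per-site changes: [3, 2, 4, 3, 4, 2, 3, 4]; total = 25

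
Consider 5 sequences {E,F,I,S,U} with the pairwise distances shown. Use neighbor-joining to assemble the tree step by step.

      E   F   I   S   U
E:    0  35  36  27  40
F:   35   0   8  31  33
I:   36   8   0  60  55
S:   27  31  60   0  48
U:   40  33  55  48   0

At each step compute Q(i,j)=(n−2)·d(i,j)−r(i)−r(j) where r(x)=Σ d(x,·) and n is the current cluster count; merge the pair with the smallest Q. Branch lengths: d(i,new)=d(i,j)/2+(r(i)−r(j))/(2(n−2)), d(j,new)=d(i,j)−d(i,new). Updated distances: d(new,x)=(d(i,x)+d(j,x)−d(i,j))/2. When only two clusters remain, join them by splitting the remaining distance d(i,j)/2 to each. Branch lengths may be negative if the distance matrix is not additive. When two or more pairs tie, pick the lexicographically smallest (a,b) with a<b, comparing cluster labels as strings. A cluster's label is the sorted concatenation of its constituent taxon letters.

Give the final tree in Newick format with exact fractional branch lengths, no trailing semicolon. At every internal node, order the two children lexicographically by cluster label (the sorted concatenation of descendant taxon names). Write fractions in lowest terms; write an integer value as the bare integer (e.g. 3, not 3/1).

(((E:9,S:18):27/4,(F:-14/3,I:38/3):65/4):95/8,U:95/8)

1. join F+I (d=8, Q=-242) ⇒ FI; edges |F|=-14/3, |I|=38/3
  updated: d(E,FI)=63/2, d(FI,S)=83/2, d(FI,U)=40
2. join E+S (d=27, Q=-161) ⇒ ES; edges |E|=9, |S|=18
  updated: d(ES,FI)=23, d(ES,U)=61/2
3. join ES+FI (d=23, Q=-187/2) ⇒ EFIS; edges |ES|=27/4, |FI|=65/4
  updated: d(EFIS,U)=95/4
4. join EFIS+U (d=95/4) ⇒ EFISU; edges |EFIS|=95/8, |U|=95/8
final tree: (((E:9,S:18):27/4,(F:-14/3,I:38/3):65/4):95/8,U:95/8)
total length: 327/4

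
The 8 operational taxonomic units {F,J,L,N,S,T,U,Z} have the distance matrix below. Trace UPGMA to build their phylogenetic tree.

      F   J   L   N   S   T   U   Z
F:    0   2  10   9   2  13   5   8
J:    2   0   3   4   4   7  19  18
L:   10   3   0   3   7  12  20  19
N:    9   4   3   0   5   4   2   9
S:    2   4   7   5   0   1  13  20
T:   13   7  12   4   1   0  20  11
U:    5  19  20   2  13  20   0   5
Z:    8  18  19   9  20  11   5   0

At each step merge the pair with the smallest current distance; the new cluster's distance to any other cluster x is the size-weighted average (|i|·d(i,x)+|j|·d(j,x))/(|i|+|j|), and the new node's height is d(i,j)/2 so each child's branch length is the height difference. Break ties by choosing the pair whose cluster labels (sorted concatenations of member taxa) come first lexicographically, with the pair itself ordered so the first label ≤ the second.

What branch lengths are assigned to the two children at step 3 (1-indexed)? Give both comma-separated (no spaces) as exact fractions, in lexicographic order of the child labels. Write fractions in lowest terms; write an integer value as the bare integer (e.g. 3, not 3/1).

iteration 1: select S,T (d=1); attach at lengths (1/2, 1/2); label the merged cluster ST
  updated: d(F,ST)=15/2, d(J,ST)=11/2, d(L,ST)=19/2, d(N,ST)=9/2, d(ST,U)=33/2, d(ST,Z)=31/2
iteration 2: select F,J (d=2); attach at lengths (1, 1); label the merged cluster FJ
  updated: d(FJ,L)=13/2, d(FJ,N)=13/2, d(FJ,ST)=13/2, d(FJ,U)=12, d(FJ,Z)=13
iteration 3: select N,U (d=2); attach at lengths (1, 1); label the merged cluster NU
  updated: d(FJ,NU)=37/4, d(L,NU)=23/2, d(NU,ST)=21/2, d(NU,Z)=7
iteration 4: select FJ,L (d=13/2); attach at lengths (9/4, 13/4); label the merged cluster FJL
  updated: d(FJL,NU)=10, d(FJL,ST)=15/2, d(FJL,Z)=15
iteration 5: select NU,Z (d=7); attach at lengths (5/2, 7/2); label the merged cluster NUZ
  updated: d(FJL,NUZ)=35/3, d(NUZ,ST)=73/6
iteration 6: select FJL,ST (d=15/2); attach at lengths (1/2, 13/4); label the merged cluster FJLST
  updated: d(FJLST,NUZ)=178/15
iteration 7: select FJLST,NUZ (d=178/15); attach at lengths (131/60, 73/30); label the merged cluster FJLNSTUZ
final tree: ((((F:1,J:1):9/4,L:13/4):1/2,(S:1/2,T:1/2):13/4):131/60,((N:1,U:1):5/2,Z:7/2):73/30)
total length: 373/15

1,1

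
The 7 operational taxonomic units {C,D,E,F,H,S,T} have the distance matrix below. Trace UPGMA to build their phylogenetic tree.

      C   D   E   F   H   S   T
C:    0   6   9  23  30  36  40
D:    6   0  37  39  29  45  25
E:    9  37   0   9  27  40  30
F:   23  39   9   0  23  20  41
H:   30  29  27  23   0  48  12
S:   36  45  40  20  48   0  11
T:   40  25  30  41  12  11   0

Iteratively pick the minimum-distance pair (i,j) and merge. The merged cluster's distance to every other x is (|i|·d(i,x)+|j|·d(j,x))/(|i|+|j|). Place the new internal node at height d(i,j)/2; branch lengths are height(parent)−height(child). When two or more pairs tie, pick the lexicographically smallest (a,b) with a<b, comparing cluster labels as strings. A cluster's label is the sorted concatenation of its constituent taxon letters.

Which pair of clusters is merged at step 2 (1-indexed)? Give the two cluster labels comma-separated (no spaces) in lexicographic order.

iteration 1: select C,D (d=6); attach at lengths (3, 3); label the merged cluster CD
  updated: d(CD,E)=23, d(CD,F)=31, d(CD,H)=59/2, d(CD,S)=81/2, d(CD,T)=65/2
iteration 2: select E,F (d=9); attach at lengths (9/2, 9/2); label the merged cluster EF
  updated: d(CD,EF)=27, d(EF,H)=25, d(EF,S)=30, d(EF,T)=71/2
iteration 3: select S,T (d=11); attach at lengths (11/2, 11/2); label the merged cluster ST
  updated: d(CD,ST)=73/2, d(EF,ST)=131/4, d(H,ST)=30
iteration 4: select EF,H (d=25); attach at lengths (8, 25/2); label the merged cluster EFH
  updated: d(CD,EFH)=167/6, d(EFH,ST)=191/6
iteration 5: select CD,EFH (d=167/6); attach at lengths (131/12, 17/12); label the merged cluster CDEFH
  updated: d(CDEFH,ST)=337/10
iteration 6: select CDEFH,ST (d=337/10); attach at lengths (44/15, 227/20); label the merged cluster CDEFHST
final tree: (((C:3,D:3):131/12,((E:9/2,F:9/2):8,H:25/2):17/12):44/15,(S:11/2,T:11/2):227/20)
total length: 4387/60

E,F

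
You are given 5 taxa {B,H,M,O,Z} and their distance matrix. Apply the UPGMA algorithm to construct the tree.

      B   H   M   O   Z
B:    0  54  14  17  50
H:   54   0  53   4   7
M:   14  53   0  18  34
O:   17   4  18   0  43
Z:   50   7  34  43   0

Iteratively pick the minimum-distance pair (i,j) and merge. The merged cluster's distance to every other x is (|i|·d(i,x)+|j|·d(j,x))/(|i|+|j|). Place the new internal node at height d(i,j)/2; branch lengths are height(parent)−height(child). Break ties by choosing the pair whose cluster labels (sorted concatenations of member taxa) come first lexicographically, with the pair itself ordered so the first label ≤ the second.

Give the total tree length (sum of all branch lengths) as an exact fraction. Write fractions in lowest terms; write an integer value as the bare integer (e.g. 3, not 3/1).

355/6

iteration 1: select H,O (d=4); attach at lengths (2, 2); label the merged cluster HO
  updated: d(B,HO)=71/2, d(HO,M)=71/2, d(HO,Z)=25
iteration 2: select B,M (d=14); attach at lengths (7, 7); label the merged cluster BM
  updated: d(BM,HO)=71/2, d(BM,Z)=42
iteration 3: select HO,Z (d=25); attach at lengths (21/2, 25/2); label the merged cluster HOZ
  updated: d(BM,HOZ)=113/3
iteration 4: select BM,HOZ (d=113/3); attach at lengths (71/6, 19/3); label the merged cluster BHMOZ
final tree: ((B:7,M:7):71/6,((H:2,O:2):21/2,Z:25/2):19/3)
total length: 355/6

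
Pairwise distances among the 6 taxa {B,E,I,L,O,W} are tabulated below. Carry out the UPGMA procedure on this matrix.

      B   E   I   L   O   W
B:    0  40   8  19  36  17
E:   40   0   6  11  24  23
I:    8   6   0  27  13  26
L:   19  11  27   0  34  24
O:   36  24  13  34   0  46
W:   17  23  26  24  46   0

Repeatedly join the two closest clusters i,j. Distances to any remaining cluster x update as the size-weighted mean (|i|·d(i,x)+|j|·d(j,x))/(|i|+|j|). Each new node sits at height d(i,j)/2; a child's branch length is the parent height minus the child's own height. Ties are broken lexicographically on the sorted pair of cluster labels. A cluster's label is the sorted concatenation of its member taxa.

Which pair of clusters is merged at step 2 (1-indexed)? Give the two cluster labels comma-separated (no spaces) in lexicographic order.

step 1: merge (E,I) at d=6; branch lengths E→3, I→3; new cluster EI
  updated: d(B,EI)=24, d(EI,L)=19, d(EI,O)=37/2, d(EI,W)=49/2
step 2: merge (B,W) at d=17; branch lengths B→17/2, W→17/2; new cluster BW
  updated: d(BW,EI)=97/4, d(BW,L)=43/2, d(BW,O)=41
step 3: merge (EI,O) at d=37/2; branch lengths EI→25/4, O→37/4; new cluster EIO
  updated: d(BW,EIO)=179/6, d(EIO,L)=24
step 4: merge (BW,L) at d=43/2; branch lengths BW→9/4, L→43/4; new cluster BLW
  updated: d(BLW,EIO)=251/9
step 5: merge (BLW,EIO) at d=251/9; branch lengths BLW→115/36, EIO→169/36; new cluster BEILOW
final tree: (((B:17/2,W:17/2):9/4,L:43/4):115/36,((E:3,I:3):25/4,O:37/4):169/36)
total length: 1069/18

B,W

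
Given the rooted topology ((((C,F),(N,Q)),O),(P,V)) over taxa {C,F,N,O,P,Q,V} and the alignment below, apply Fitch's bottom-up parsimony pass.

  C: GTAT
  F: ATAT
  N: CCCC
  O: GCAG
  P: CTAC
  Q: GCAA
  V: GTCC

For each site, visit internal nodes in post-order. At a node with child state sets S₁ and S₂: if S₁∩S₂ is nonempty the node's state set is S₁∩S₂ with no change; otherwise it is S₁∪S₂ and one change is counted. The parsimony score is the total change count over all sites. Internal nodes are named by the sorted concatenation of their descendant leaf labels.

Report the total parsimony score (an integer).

[col 0] CF: children C:{G}, F:{A} ∪→ {A,G}; cost 1
[col 0] NQ: children N:{C}, Q:{G} ∪→ {C,G}; cost 1
[col 0] CFNQ: children CF:{A,G}, NQ:{C,G} ∩→ {G}; cost 0
[col 0] CFNOQ: children CFNQ:{G}, O:{G} ∩→ {G}; cost 0
[col 0] PV: children P:{C}, V:{G} ∪→ {C,G}; cost 1
[col 0] CFNOPQV: children CFNOQ:{G}, PV:{C,G} ∩→ {G}; cost 0
[col 1] CF: children C:{T}, F:{T} ∩→ {T}; cost 0
[col 1] NQ: children N:{C}, Q:{C} ∩→ {C}; cost 0
[col 1] CFNQ: children CF:{T}, NQ:{C} ∪→ {C,T}; cost 1
[col 1] CFNOQ: children CFNQ:{C,T}, O:{C} ∩→ {C}; cost 0
[col 1] PV: children P:{T}, V:{T} ∩→ {T}; cost 0
[col 1] CFNOPQV: children CFNOQ:{C}, PV:{T} ∪→ {C,T}; cost 1
[col 2] CF: children C:{A}, F:{A} ∩→ {A}; cost 0
[col 2] NQ: children N:{C}, Q:{A} ∪→ {A,C}; cost 1
[col 2] CFNQ: children CF:{A}, NQ:{A,C} ∩→ {A}; cost 0
[col 2] CFNOQ: children CFNQ:{A}, O:{A} ∩→ {A}; cost 0
[col 2] PV: children P:{A}, V:{C} ∪→ {A,C}; cost 1
[col 2] CFNOPQV: children CFNOQ:{A}, PV:{A,C} ∩→ {A}; cost 0
[col 3] CF: children C:{T}, F:{T} ∩→ {T}; cost 0
[col 3] NQ: children N:{C}, Q:{A} ∪→ {A,C}; cost 1
[col 3] CFNQ: children CF:{T}, NQ:{A,C} ∪→ {A,C,T}; cost 1
[col 3] CFNOQ: children CFNQ:{A,C,T}, O:{G} ∪→ {A,C,G,T}; cost 1
[col 3] PV: children P:{C}, V:{C} ∩→ {C}; cost 0
[col 3] CFNOPQV: children CFNOQ:{A,C,G,T}, PV:{C} ∩→ {C}; cost 0
per-site changes: [3, 2, 2, 3]; total = 10

10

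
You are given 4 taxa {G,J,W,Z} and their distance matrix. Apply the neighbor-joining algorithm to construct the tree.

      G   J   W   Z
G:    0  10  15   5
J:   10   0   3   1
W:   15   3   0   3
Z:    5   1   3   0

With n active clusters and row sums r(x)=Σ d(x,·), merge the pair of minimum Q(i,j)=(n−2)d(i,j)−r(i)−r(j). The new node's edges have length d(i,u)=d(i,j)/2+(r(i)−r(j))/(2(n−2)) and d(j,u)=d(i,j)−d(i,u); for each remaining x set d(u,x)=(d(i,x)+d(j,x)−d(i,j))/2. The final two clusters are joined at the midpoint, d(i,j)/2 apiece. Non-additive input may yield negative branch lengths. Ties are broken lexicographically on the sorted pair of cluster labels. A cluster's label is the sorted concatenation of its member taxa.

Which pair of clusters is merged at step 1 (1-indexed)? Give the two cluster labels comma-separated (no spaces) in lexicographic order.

G,Z

step 1: merge (G,Z) at d=5, Q=-29; branch lengths G→31/4, Z→-11/4; new cluster GZ
  updated: d(GZ,J)=3, d(GZ,W)=13/2
step 2: merge (GZ,J) at d=3, Q=-25/2; branch lengths GZ→13/4, J→-1/4; new cluster GJZ
  updated: d(GJZ,W)=13/4
step 3: merge (GJZ,W) at d=13/4; branch lengths GJZ→13/8, W→13/8; new cluster GJWZ
final tree: (((G:31/4,Z:-11/4):13/4,J:-1/4):13/8,W:13/8)
total length: 45/4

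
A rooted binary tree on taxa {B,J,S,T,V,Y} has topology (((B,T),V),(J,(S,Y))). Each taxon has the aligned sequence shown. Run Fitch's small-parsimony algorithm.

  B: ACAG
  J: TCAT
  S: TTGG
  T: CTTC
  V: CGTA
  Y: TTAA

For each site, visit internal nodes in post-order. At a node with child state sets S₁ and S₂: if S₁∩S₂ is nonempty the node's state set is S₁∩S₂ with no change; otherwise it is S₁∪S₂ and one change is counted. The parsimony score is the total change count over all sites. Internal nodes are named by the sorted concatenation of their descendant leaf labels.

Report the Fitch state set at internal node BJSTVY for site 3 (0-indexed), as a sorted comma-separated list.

[col 0] BT: children B:{A}, T:{C} ∪→ {A,C}; cost 1
[col 0] BTV: children BT:{A,C}, V:{C} ∩→ {C}; cost 0
[col 0] SY: children S:{T}, Y:{T} ∩→ {T}; cost 0
[col 0] JSY: children J:{T}, SY:{T} ∩→ {T}; cost 0
[col 0] BJSTVY: children BTV:{C}, JSY:{T} ∪→ {C,T}; cost 1
[col 1] BT: children B:{C}, T:{T} ∪→ {C,T}; cost 1
[col 1] BTV: children BT:{C,T}, V:{G} ∪→ {C,G,T}; cost 1
[col 1] SY: children S:{T}, Y:{T} ∩→ {T}; cost 0
[col 1] JSY: children J:{C}, SY:{T} ∪→ {C,T}; cost 1
[col 1] BJSTVY: children BTV:{C,G,T}, JSY:{C,T} ∩→ {C,T}; cost 0
[col 2] BT: children B:{A}, T:{T} ∪→ {A,T}; cost 1
[col 2] BTV: children BT:{A,T}, V:{T} ∩→ {T}; cost 0
[col 2] SY: children S:{G}, Y:{A} ∪→ {A,G}; cost 1
[col 2] JSY: children J:{A}, SY:{A,G} ∩→ {A}; cost 0
[col 2] BJSTVY: children BTV:{T}, JSY:{A} ∪→ {A,T}; cost 1
[col 3] BT: children B:{G}, T:{C} ∪→ {C,G}; cost 1
[col 3] BTV: children BT:{C,G}, V:{A} ∪→ {A,C,G}; cost 1
[col 3] SY: children S:{G}, Y:{A} ∪→ {A,G}; cost 1
[col 3] JSY: children J:{T}, SY:{A,G} ∪→ {A,G,T}; cost 1
[col 3] BJSTVY: children BTV:{A,C,G}, JSY:{A,G,T} ∩→ {A,G}; cost 0
per-site changes: [2, 3, 3, 4]; total = 12

A,G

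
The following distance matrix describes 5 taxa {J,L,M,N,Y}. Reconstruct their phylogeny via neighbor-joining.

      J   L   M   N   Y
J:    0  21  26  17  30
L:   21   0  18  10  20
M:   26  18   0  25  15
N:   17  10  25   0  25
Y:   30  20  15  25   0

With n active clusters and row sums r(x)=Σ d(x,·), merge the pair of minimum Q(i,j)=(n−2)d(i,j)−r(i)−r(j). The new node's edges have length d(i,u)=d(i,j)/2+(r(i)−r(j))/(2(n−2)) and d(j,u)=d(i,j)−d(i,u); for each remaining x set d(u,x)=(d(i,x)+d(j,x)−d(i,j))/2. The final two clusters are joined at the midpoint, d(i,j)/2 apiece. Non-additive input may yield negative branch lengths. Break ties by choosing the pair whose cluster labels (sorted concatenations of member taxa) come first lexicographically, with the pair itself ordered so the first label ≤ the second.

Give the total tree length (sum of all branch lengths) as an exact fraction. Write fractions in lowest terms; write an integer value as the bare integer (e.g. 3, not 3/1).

iteration 1: select M,Y (d=15, Q=-129); attach at lengths (13/2, 17/2); label the merged cluster MY
  updated: d(J,MY)=41/2, d(L,MY)=23/2, d(MY,N)=35/2
iteration 2: select J,N (d=17, Q=-69); attach at lengths (12, 5); label the merged cluster JN
  updated: d(JN,L)=7, d(JN,MY)=21/2
iteration 3: select JN,L (d=7, Q=-29); attach at lengths (3, 4); label the merged cluster JLN
  updated: d(JLN,MY)=15/2
iteration 4: select JLN,MY (d=15/2); attach at lengths (15/4, 15/4); label the merged cluster JLMNY
final tree: (((J:12,N:5):3,L:4):15/4,(M:13/2,Y:17/2):15/4)
total length: 93/2

93/2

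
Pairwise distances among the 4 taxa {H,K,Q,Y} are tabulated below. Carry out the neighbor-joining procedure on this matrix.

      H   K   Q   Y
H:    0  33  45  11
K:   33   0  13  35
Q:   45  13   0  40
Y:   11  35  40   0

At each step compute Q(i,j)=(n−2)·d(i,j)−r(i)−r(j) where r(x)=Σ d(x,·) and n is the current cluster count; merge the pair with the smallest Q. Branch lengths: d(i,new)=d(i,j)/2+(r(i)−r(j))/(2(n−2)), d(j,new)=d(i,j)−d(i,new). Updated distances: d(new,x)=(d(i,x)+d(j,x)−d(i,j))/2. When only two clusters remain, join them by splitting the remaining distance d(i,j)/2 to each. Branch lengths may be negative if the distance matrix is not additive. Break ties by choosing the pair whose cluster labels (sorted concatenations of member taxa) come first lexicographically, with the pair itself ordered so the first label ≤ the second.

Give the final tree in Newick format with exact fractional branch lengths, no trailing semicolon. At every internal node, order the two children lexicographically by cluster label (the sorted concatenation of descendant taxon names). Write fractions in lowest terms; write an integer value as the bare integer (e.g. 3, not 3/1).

(((H:25/4,Y:19/4):105/4,K:9/4):43/8,Q:43/8)

iteration 1: select H,Y (d=11, Q=-153); attach at lengths (25/4, 19/4); label the merged cluster HY
  updated: d(HY,K)=57/2, d(HY,Q)=37
iteration 2: select HY,K (d=57/2, Q=-157/2); attach at lengths (105/4, 9/4); label the merged cluster HKY
  updated: d(HKY,Q)=43/4
iteration 3: select HKY,Q (d=43/4); attach at lengths (43/8, 43/8); label the merged cluster HKQY
final tree: (((H:25/4,Y:19/4):105/4,K:9/4):43/8,Q:43/8)
total length: 201/4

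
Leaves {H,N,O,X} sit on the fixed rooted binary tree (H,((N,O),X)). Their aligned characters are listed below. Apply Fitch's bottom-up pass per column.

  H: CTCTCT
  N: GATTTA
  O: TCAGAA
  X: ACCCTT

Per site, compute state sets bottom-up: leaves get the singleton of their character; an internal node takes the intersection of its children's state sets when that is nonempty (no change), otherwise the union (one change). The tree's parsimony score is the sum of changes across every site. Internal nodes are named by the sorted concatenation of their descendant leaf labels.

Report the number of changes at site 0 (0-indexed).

3

NO@0: {G} ∪ {T} = {G,T} (union, +1)
NOX@0: {G,T} ∪ {A} = {A,G,T} (union, +1)
HNOX@0: {C} ∪ {A,G,T} = {A,C,G,T} (union, +1)
NO@1: {A} ∪ {C} = {A,C} (union, +1)
NOX@1: {A,C} ∩ {C} = {C} (intersection, +0)
HNOX@1: {T} ∪ {C} = {C,T} (union, +1)
NO@2: {T} ∪ {A} = {A,T} (union, +1)
NOX@2: {A,T} ∪ {C} = {A,C,T} (union, +1)
HNOX@2: {C} ∩ {A,C,T} = {C} (intersection, +0)
NO@3: {T} ∪ {G} = {G,T} (union, +1)
NOX@3: {G,T} ∪ {C} = {C,G,T} (union, +1)
HNOX@3: {T} ∩ {C,G,T} = {T} (intersection, +0)
NO@4: {T} ∪ {A} = {A,T} (union, +1)
NOX@4: {A,T} ∩ {T} = {T} (intersection, +0)
HNOX@4: {C} ∪ {T} = {C,T} (union, +1)
NO@5: {A} ∩ {A} = {A} (intersection, +0)
NOX@5: {A} ∪ {T} = {A,T} (union, +1)
HNOX@5: {T} ∩ {A,T} = {T} (intersection, +0)
per-site changes: [3, 2, 2, 2, 2, 1]; total = 12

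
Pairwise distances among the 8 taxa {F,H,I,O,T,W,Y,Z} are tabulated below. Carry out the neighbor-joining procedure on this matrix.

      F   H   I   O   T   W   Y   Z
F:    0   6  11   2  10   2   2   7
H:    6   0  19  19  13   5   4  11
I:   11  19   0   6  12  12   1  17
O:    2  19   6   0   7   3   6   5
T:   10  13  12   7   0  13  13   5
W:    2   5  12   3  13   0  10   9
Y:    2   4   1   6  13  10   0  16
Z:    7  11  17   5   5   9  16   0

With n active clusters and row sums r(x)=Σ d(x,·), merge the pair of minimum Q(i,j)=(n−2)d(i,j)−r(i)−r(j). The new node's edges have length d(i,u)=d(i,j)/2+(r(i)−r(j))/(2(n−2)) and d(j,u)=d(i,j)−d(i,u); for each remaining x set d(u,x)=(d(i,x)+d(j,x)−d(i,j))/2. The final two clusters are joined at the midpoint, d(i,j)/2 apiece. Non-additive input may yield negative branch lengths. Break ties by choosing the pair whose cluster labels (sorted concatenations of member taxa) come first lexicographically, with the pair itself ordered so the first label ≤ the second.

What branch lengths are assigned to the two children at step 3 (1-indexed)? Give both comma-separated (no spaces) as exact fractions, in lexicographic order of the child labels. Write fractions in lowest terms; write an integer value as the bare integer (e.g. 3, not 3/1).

iteration 1: select I,Y (d=1, Q=-124); attach at lengths (8/3, -5/3); label the merged cluster IY
  updated: d(F,IY)=6, d(H,IY)=11, d(IY,O)=11/2, d(IY,T)=12, d(IY,W)=21/2, d(IY,Z)=16
iteration 2: select T,Z (d=5, Q=-88); attach at lengths (16/5, 9/5); label the merged cluster TZ
  updated: d(F,TZ)=6, d(H,TZ)=19/2, d(IY,TZ)=23/2, d(O,TZ)=7/2, d(TZ,W)=17/2
iteration 3: select H,W (d=5, Q=-119/2); attach at lengths (83/16, -3/16); label the merged cluster HW
  updated: d(F,HW)=3/2, d(HW,IY)=33/4, d(HW,O)=17/2, d(HW,TZ)=13/2
iteration 4: select O,TZ (d=7/2, Q=-73/2); attach at lengths (5/12, 37/12); label the merged cluster OTZ
  updated: d(F,OTZ)=9/4, d(HW,OTZ)=23/4, d(IY,OTZ)=27/4
iteration 5: select F,HW (d=3/2, Q=-89/4); attach at lengths (-11/16, 35/16); label the merged cluster FHW
  updated: d(FHW,IY)=51/8, d(FHW,OTZ)=13/4
iteration 6: select FHW,IY (d=51/8, Q=-131/8); attach at lengths (23/16, 79/16); label the merged cluster FHIWY
  updated: d(FHIWY,OTZ)=29/16
iteration 7: select FHIWY,OTZ (d=29/16); attach at lengths (29/32, 29/32); label the merged cluster FHIOTWYZ
final tree: (((F:-11/16,(H:83/16,W:-3/16):35/16):23/16,(I:8/3,Y:-5/3):79/16):29/32,(O:5/12,(T:16/5,Z:9/5):37/12):29/32)
total length: 387/16

83/16,-3/16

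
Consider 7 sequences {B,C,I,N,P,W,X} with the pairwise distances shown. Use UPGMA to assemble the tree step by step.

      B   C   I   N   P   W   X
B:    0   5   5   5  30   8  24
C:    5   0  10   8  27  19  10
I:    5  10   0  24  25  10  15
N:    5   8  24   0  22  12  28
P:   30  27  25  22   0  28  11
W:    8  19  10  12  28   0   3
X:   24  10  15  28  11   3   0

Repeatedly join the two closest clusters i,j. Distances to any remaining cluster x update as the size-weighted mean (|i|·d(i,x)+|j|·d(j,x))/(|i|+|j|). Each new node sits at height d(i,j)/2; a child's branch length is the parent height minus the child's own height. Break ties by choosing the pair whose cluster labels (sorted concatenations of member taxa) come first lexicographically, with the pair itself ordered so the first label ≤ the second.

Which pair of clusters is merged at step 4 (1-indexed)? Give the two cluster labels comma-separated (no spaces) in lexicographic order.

I,WX

1. join W+X (d=3) ⇒ WX; edges |W|=3/2, |X|=3/2
  updated: d(B,WX)=16, d(C,WX)=29/2, d(I,WX)=25/2, d(N,WX)=20, d(P,WX)=39/2
2. join B+C (d=5) ⇒ BC; edges |B|=5/2, |C|=5/2
  updated: d(BC,I)=15/2, d(BC,N)=13/2, d(BC,P)=57/2, d(BC,WX)=61/4
3. join BC+N (d=13/2) ⇒ BCN; edges |BC|=3/4, |N|=13/4
  updated: d(BCN,I)=13, d(BCN,P)=79/3, d(BCN,WX)=101/6
4. join I+WX (d=25/2) ⇒ IWX; edges |I|=25/4, |WX|=19/4
  updated: d(BCN,IWX)=140/9, d(IWX,P)=64/3
5. join BCN+IWX (d=140/9) ⇒ BCINWX; edges |BCN|=163/36, |IWX|=55/36
  updated: d(BCINWX,P)=143/6
6. join BCINWX+P (d=143/6) ⇒ BCINPWX; edges |BCINWX|=149/36, |P|=143/12
final tree: ((((B:5/2,C:5/2):3/4,N:13/4):163/36,(I:25/4,(W:3/2,X:3/2):19/4):55/36):149/36,P:143/12)
total length: 406/9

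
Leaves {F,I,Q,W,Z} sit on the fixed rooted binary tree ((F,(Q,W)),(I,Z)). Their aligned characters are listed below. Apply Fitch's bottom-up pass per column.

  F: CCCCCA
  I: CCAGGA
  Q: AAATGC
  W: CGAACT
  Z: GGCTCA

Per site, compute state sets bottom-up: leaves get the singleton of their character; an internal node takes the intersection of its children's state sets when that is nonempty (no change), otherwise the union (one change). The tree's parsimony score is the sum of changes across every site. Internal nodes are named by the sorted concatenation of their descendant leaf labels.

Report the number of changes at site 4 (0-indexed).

site 0, node QW: Q={A} ∪ W={C} → {A,C} (+1)
site 0, node FQW: F={C} ∩ QW={A,C} → {C} (+0)
site 0, node IZ: I={C} ∪ Z={G} → {C,G} (+1)
site 0, node FIQWZ: FQW={C} ∩ IZ={C,G} → {C} (+0)
site 1, node QW: Q={A} ∪ W={G} → {A,G} (+1)
site 1, node FQW: F={C} ∪ QW={A,G} → {A,C,G} (+1)
site 1, node IZ: I={C} ∪ Z={G} → {C,G} (+1)
site 1, node FIQWZ: FQW={A,C,G} ∩ IZ={C,G} → {C,G} (+0)
site 2, node QW: Q={A} ∩ W={A} → {A} (+0)
site 2, node FQW: F={C} ∪ QW={A} → {A,C} (+1)
site 2, node IZ: I={A} ∪ Z={C} → {A,C} (+1)
site 2, node FIQWZ: FQW={A,C} ∩ IZ={A,C} → {A,C} (+0)
site 3, node QW: Q={T} ∪ W={A} → {A,T} (+1)
site 3, node FQW: F={C} ∪ QW={A,T} → {A,C,T} (+1)
site 3, node IZ: I={G} ∪ Z={T} → {G,T} (+1)
site 3, node FIQWZ: FQW={A,C,T} ∩ IZ={G,T} → {T} (+0)
site 4, node QW: Q={G} ∪ W={C} → {C,G} (+1)
site 4, node FQW: F={C} ∩ QW={C,G} → {C} (+0)
site 4, node IZ: I={G} ∪ Z={C} → {C,G} (+1)
site 4, node FIQWZ: FQW={C} ∩ IZ={C,G} → {C} (+0)
site 5, node QW: Q={C} ∪ W={T} → {C,T} (+1)
site 5, node FQW: F={A} ∪ QW={C,T} → {A,C,T} (+1)
site 5, node IZ: I={A} ∩ Z={A} → {A} (+0)
site 5, node FIQWZ: FQW={A,C,T} ∩ IZ={A} → {A} (+0)
per-site changes: [2, 3, 2, 3, 2, 2]; total = 14

2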